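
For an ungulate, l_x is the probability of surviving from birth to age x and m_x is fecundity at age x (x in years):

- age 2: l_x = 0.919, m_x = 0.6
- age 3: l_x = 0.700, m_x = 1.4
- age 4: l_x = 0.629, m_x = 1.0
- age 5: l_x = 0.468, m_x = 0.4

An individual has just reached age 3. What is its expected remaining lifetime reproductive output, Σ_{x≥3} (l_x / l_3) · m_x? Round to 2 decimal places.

2.57

l_3 = 0.700. Conditional survival from age 3 to x is l_x / l_3.
  x=3: (0.700/0.700) × 1.4 = 1.4000
  x=4: (0.629/0.700) × 1.0 = 0.8986
  x=5: (0.468/0.700) × 0.4 = 0.2674
Sum = 1.4000 + 0.8986 + 0.2674 = 2.5660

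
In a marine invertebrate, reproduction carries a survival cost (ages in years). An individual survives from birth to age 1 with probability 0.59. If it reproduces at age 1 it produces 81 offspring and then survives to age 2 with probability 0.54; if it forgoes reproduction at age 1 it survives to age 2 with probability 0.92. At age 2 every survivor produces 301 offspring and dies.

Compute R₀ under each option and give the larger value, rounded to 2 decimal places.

breed at age 1: R₀ = 0.59 × (81 + 0.54 × 301) = 0.59 × 243.5400 = 143.6886
delay to age 2: R₀ = 0.59 × (0.92 × 301) = 0.59 × 276.9200 = 163.3828
Higher: delay to age 2 (163.3828).

163.38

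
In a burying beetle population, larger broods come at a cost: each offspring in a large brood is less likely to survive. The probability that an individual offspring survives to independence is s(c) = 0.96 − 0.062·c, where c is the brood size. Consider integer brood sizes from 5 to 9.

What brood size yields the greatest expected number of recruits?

8

Expected recruits = c × s(c):
  c=5: 5 × 0.650 = 3.250
  c=6: 6 × 0.588 = 3.528
  c=7: 7 × 0.526 = 3.682
  c=8: 8 × 0.464 = 3.712
  c=9: 9 × 0.402 = 3.618
Maximum at c = 8 (3.712 recruits).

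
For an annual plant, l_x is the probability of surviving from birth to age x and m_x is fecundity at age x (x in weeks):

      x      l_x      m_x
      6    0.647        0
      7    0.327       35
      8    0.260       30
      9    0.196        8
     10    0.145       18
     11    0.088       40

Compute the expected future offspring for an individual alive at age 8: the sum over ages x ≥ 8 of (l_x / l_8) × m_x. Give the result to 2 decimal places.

l_8 = 0.260. Conditional survival from age 8 to x is l_x / l_8.
  x=8: (0.260/0.260) × 30 = 30.0000
  x=9: (0.196/0.260) × 8 = 6.0308
  x=10: (0.145/0.260) × 18 = 10.0385
  x=11: (0.088/0.260) × 40 = 13.5385
Sum = 30.0000 + 6.0308 + 10.0385 + 13.5385 = 59.6077

59.61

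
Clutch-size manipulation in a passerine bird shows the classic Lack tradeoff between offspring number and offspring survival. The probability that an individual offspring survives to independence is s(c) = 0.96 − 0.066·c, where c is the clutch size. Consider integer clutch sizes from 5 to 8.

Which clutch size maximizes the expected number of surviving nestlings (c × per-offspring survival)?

7

Expected surviving nestlings = c × s(c):
  c=5: 5 × 0.630 = 3.150
  c=6: 6 × 0.564 = 3.384
  c=7: 7 × 0.498 = 3.486
  c=8: 8 × 0.432 = 3.456
Maximum at c = 7 (3.486 surviving nestlings).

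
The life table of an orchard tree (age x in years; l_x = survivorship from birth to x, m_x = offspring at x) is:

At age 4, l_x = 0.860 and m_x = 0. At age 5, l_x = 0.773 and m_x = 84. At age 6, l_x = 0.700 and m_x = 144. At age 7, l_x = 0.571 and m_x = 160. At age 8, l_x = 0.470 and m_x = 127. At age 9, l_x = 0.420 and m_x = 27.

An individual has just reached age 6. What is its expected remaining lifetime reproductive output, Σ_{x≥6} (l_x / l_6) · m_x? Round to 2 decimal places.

l_6 = 0.700. Conditional survival from age 6 to x is l_x / l_6.
  x=6: (0.700/0.700) × 144 = 144.0000
  x=7: (0.571/0.700) × 160 = 130.5143
  x=8: (0.470/0.700) × 127 = 85.2714
  x=9: (0.420/0.700) × 27 = 16.2000
Sum = 144.0000 + 130.5143 + 85.2714 + 16.2000 = 375.9857

375.99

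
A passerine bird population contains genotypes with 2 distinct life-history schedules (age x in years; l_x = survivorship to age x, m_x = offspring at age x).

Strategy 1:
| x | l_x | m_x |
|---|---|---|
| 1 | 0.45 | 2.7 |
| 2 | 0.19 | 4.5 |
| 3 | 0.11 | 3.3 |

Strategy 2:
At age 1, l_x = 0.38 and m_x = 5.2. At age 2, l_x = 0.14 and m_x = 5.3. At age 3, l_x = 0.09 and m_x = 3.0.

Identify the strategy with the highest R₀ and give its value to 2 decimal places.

Strategy 1: R₀ = 0.45×2.7 + 0.19×4.5 + 0.11×3.3 = 2.4330
Strategy 2: R₀ = 0.38×5.2 + 0.14×5.3 + 0.09×3.0 = 2.9880
Highest R₀: strategy 2 with 2.9880.

2.99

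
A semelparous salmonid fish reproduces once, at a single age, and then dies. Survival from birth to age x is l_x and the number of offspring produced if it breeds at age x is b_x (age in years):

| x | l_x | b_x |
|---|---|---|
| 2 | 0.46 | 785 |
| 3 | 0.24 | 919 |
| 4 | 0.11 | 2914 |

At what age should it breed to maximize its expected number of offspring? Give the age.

Expected offspring if breeding at age x = l_x × b_x:
  age 2: 0.46 × 785 = 361.100
  age 3: 0.24 × 919 = 220.560
  age 4: 0.11 × 2914 = 320.540
Maximum at age 2 (361.100).

2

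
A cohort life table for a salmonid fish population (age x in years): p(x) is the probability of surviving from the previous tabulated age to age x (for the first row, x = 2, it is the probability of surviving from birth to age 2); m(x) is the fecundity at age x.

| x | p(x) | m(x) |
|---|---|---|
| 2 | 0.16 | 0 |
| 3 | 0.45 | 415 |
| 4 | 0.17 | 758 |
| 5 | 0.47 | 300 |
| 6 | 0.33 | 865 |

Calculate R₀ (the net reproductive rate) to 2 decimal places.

42.53

Survivorship from birth: l_x = p_2·p_3·…·p_x.
  l_2 = 0.16000
  l_3 = 0.07200
  l_4 = 0.01224
  l_5 = 0.00575
  l_6 = 0.00190
R₀ = Σ l_x m(x):
  age 2: 0.16000 × 0 = 0.0000
  age 3: 0.07200 × 415 = 29.8800
  age 4: 0.01224 × 758 = 9.2779
  age 5: 0.00575 × 300 = 1.7250
  age 6: 0.00190 × 865 = 1.6435
R₀ = 0.0000 + 29.8800 + 9.2779 + 1.7250 + 1.6435 = 42.5264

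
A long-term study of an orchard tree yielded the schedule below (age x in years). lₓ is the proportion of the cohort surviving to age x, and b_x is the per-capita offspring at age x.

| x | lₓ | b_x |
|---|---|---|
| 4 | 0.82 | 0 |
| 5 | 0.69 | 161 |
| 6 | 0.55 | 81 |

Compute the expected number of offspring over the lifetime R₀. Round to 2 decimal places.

R₀ = Σ lₓ b_x:
  age 4: 0.82 × 0 = 0.0000
  age 5: 0.69 × 161 = 111.0900
  age 6: 0.55 × 81 = 44.5500
R₀ = 0.0000 + 111.0900 + 44.5500 = 155.6400

155.64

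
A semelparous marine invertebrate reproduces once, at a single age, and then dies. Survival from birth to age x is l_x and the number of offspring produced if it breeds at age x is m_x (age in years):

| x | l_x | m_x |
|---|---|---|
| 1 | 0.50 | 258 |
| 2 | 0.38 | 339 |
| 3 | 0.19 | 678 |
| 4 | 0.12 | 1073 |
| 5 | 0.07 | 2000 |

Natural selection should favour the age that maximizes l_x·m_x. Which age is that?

Expected offspring if breeding at age x = l_x × m_x:
  age 1: 0.50 × 258 = 129.000
  age 2: 0.38 × 339 = 128.820
  age 3: 0.19 × 678 = 128.820
  age 4: 0.12 × 1073 = 128.760
  age 5: 0.07 × 2000 = 140.000
Maximum at age 5 (140.000).

5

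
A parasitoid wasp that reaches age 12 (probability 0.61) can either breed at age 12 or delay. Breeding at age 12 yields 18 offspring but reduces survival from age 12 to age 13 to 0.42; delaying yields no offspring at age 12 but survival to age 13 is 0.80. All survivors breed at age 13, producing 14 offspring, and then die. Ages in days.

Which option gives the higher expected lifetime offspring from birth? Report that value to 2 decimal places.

breed at age 12: R₀ = 0.61 × (18 + 0.42 × 14) = 0.61 × 23.8800 = 14.5668
delay to age 13: R₀ = 0.61 × (0.80 × 14) = 0.61 × 11.2000 = 6.8320
Higher: breed at age 12 (14.5668).

14.57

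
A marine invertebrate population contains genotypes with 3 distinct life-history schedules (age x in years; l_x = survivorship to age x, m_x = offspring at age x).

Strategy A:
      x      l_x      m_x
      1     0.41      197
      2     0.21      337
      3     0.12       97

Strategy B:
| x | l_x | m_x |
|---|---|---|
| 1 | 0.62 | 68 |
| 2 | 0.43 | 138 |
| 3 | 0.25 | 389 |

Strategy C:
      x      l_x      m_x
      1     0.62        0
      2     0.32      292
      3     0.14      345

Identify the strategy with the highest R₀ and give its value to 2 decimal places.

198.75

Strategy A: R₀ = 0.41×197 + 0.21×337 + 0.12×97 = 163.1800
Strategy B: R₀ = 0.62×68 + 0.43×138 + 0.25×389 = 198.7500
Strategy C: R₀ = 0.62×0 + 0.32×292 + 0.14×345 = 141.7400
Highest R₀: strategy B with 198.7500.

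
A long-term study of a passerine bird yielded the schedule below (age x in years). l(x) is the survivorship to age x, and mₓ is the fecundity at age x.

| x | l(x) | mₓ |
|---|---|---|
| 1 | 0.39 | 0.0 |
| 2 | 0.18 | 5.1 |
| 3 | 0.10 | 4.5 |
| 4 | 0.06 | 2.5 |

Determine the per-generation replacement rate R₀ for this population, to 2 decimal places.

1.52

R₀ = Σ l(x) mₓ:
  age 1: 0.39 × 0.0 = 0.0000
  age 2: 0.18 × 5.1 = 0.9180
  age 3: 0.10 × 4.5 = 0.4500
  age 4: 0.06 × 2.5 = 0.1500
R₀ = 0.0000 + 0.9180 + 0.4500 + 0.1500 = 1.5180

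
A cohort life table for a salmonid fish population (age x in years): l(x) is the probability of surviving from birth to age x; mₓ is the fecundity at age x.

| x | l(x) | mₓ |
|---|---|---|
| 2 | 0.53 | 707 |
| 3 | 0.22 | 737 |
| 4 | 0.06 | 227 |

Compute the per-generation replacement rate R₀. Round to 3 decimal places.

550.470

R₀ = Σ l(x) mₓ:
  age 2: 0.53 × 707 = 374.7100
  age 3: 0.22 × 737 = 162.1400
  age 4: 0.06 × 227 = 13.6200
R₀ = 374.7100 + 162.1400 + 13.6200 = 550.4700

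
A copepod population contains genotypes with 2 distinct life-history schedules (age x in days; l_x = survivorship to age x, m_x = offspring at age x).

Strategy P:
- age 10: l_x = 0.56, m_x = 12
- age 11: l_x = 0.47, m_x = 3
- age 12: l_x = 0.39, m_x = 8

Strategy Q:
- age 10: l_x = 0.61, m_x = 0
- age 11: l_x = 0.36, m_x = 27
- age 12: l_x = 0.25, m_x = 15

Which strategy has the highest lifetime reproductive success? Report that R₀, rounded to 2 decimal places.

Strategy P: R₀ = 0.56×12 + 0.47×3 + 0.39×8 = 11.2500
Strategy Q: R₀ = 0.61×0 + 0.36×27 + 0.25×15 = 13.4700
Highest R₀: strategy Q with 13.4700.

13.47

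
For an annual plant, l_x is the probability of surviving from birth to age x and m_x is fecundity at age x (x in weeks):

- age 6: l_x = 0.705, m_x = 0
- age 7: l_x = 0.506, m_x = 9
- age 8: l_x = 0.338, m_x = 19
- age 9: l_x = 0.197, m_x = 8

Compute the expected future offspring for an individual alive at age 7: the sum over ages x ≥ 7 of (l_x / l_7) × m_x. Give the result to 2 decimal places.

l_7 = 0.506. Conditional survival from age 7 to x is l_x / l_7.
  x=7: (0.506/0.506) × 9 = 9.0000
  x=8: (0.338/0.506) × 19 = 12.6917
  x=9: (0.197/0.506) × 8 = 3.1146
Sum = 9.0000 + 12.6917 + 3.1146 = 24.8063

24.81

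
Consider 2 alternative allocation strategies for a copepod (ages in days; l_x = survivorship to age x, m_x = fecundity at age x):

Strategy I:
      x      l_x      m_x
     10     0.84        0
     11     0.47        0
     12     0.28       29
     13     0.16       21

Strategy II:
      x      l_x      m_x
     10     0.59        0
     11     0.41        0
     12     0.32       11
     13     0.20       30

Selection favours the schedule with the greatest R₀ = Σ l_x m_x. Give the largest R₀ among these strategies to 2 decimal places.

11.48

Strategy I: R₀ = 0.84×0 + 0.47×0 + 0.28×29 + 0.16×21 = 11.4800
Strategy II: R₀ = 0.59×0 + 0.41×0 + 0.32×11 + 0.20×30 = 9.5200
Highest R₀: strategy I with 11.4800.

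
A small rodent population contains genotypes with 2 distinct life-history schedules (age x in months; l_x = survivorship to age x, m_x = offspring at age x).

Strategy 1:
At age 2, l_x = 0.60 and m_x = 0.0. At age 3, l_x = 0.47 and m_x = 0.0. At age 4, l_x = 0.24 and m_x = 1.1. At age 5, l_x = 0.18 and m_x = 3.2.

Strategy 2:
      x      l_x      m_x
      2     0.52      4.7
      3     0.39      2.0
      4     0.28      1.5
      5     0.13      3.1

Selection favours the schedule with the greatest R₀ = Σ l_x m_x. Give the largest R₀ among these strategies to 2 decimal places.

4.05

Strategy 1: R₀ = 0.60×0.0 + 0.47×0.0 + 0.24×1.1 + 0.18×3.2 = 0.8400
Strategy 2: R₀ = 0.52×4.7 + 0.39×2.0 + 0.28×1.5 + 0.13×3.1 = 4.0470
Highest R₀: strategy 2 with 4.0470.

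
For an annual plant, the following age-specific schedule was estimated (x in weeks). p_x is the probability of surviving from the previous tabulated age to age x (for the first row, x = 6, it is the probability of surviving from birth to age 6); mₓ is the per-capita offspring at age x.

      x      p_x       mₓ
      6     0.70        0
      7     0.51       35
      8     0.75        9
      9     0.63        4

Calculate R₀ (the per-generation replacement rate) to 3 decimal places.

Survivorship from birth: l_x = p_6·p_7·…·p_x.
  l_6 = 0.70000
  l_7 = 0.35700
  l_8 = 0.26775
  l_9 = 0.16868
R₀ = Σ l_x mₓ:
  age 6: 0.70000 × 0 = 0.0000
  age 7: 0.35700 × 35 = 12.4950
  age 8: 0.26775 × 9 = 2.4097
  age 9: 0.16868 × 4 = 0.6747
R₀ = 0.0000 + 12.4950 + 2.4097 + 0.6747 = 15.5795

15.579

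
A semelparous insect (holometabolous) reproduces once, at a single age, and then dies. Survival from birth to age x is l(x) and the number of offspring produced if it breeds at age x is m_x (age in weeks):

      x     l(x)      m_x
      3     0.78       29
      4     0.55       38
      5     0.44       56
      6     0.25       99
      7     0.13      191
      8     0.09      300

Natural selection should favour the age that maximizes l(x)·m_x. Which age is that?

8

Expected offspring if breeding at age x = l(x) × m_x:
  age 3: 0.78 × 29 = 22.620
  age 4: 0.55 × 38 = 20.900
  age 5: 0.44 × 56 = 24.640
  age 6: 0.25 × 99 = 24.750
  age 7: 0.13 × 191 = 24.830
  age 8: 0.09 × 300 = 27.000
Maximum at age 8 (27.000).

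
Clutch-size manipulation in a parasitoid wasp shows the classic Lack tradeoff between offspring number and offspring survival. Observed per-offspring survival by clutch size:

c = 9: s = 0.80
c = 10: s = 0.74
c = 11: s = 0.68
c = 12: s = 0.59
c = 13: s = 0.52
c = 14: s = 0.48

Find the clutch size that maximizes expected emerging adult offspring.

11

Expected emerging adult offspring = c × s(c):
  c=9: 9 × 0.80 = 7.200
  c=10: 10 × 0.74 = 7.400
  c=11: 11 × 0.68 = 7.480
  c=12: 12 × 0.59 = 7.080
  c=13: 13 × 0.52 = 6.760
  c=14: 14 × 0.48 = 6.720
Maximum at c = 11 (7.480 emerging adult offspring).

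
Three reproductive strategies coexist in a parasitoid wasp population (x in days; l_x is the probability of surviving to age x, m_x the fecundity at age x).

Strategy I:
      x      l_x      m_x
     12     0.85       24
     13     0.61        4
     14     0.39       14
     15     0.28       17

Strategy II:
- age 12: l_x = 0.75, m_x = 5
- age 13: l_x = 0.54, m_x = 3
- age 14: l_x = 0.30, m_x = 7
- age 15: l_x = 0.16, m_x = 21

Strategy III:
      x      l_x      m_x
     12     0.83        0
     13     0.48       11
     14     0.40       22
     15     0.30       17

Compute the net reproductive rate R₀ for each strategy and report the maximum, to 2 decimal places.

Strategy I: R₀ = 0.85×24 + 0.61×4 + 0.39×14 + 0.28×17 = 33.0600
Strategy II: R₀ = 0.75×5 + 0.54×3 + 0.30×7 + 0.16×21 = 10.8300
Strategy III: R₀ = 0.83×0 + 0.48×11 + 0.40×22 + 0.30×17 = 19.1800
Highest R₀: strategy I with 33.0600.

33.06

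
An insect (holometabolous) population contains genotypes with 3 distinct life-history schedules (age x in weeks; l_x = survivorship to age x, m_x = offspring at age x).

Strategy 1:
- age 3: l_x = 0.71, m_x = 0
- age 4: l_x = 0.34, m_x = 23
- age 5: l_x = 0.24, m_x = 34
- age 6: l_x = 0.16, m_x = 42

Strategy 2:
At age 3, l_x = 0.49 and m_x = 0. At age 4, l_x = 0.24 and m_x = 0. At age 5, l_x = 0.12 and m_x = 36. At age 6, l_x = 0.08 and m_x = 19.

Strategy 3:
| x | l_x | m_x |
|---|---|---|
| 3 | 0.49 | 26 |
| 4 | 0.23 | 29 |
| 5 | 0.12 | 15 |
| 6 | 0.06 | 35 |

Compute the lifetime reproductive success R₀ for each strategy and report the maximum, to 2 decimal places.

23.31

Strategy 1: R₀ = 0.71×0 + 0.34×23 + 0.24×34 + 0.16×42 = 22.7000
Strategy 2: R₀ = 0.49×0 + 0.24×0 + 0.12×36 + 0.08×19 = 5.8400
Strategy 3: R₀ = 0.49×26 + 0.23×29 + 0.12×15 + 0.06×35 = 23.3100
Highest R₀: strategy 3 with 23.3100.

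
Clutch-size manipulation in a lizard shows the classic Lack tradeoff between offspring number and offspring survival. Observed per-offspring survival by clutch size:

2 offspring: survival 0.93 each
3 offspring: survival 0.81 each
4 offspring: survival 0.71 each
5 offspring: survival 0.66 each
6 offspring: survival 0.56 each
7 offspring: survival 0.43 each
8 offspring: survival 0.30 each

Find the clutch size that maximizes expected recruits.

Expected recruits = c × s(c):
  c=2: 2 × 0.93 = 1.860
  c=3: 3 × 0.81 = 2.430
  c=4: 4 × 0.71 = 2.840
  c=5: 5 × 0.66 = 3.300
  c=6: 6 × 0.56 = 3.360
  c=7: 7 × 0.43 = 3.010
  c=8: 8 × 0.30 = 2.400
Maximum at c = 6 (3.360 recruits).

6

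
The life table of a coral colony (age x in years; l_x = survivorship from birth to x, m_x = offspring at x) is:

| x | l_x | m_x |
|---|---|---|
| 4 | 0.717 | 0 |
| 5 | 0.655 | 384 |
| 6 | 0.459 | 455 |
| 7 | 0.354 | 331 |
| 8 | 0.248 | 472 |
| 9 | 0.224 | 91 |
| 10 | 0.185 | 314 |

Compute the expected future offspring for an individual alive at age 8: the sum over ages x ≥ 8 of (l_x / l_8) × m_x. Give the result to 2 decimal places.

l_8 = 0.248. Conditional survival from age 8 to x is l_x / l_8.
  x=8: (0.248/0.248) × 472 = 472.0000
  x=9: (0.224/0.248) × 91 = 82.1935
  x=10: (0.185/0.248) × 314 = 234.2339
Sum = 472.0000 + 82.1935 + 234.2339 = 788.4274

788.43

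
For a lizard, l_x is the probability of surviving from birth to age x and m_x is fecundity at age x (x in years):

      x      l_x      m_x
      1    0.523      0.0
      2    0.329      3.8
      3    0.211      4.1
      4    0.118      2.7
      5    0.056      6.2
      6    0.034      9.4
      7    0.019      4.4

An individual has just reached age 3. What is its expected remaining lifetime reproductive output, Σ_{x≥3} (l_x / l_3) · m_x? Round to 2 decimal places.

9.17

l_3 = 0.211. Conditional survival from age 3 to x is l_x / l_3.
  x=3: (0.211/0.211) × 4.1 = 4.1000
  x=4: (0.118/0.211) × 2.7 = 1.5100
  x=5: (0.056/0.211) × 6.2 = 1.6455
  x=6: (0.034/0.211) × 9.4 = 1.5147
  x=7: (0.019/0.211) × 4.4 = 0.3962
Sum = 4.1000 + 1.5100 + 1.6455 + 1.5147 + 0.3962 = 9.1664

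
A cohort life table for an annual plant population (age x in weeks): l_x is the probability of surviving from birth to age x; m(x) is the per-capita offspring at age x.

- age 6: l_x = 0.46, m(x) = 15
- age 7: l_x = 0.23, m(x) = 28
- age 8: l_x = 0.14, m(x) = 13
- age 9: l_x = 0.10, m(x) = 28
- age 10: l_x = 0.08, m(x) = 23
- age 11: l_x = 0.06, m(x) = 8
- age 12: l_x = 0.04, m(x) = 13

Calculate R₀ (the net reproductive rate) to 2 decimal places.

20.80

R₀ = Σ l_x m(x):
  age 6: 0.46 × 15 = 6.9000
  age 7: 0.23 × 28 = 6.4400
  age 8: 0.14 × 13 = 1.8200
  age 9: 0.10 × 28 = 2.8000
  age 10: 0.08 × 23 = 1.8400
  age 11: 0.06 × 8 = 0.4800
  age 12: 0.04 × 13 = 0.5200
R₀ = 6.9000 + 6.4400 + 1.8200 + 2.8000 + 1.8400 + 0.4800 + 0.5200 = 20.8000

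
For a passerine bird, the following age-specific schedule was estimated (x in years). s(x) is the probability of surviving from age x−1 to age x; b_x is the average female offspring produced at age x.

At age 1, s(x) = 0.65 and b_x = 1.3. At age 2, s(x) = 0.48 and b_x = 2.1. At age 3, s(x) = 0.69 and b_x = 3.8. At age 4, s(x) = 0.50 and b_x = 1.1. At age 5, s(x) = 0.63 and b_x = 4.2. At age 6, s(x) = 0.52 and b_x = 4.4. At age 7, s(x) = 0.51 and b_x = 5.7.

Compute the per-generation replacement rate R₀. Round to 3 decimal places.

2.979

Survivorship from birth: l_x = s_1·s_2·…·s_x.
  l_1 = 0.65000
  l_2 = 0.31200
  l_3 = 0.21528
  l_4 = 0.10764
  l_5 = 0.06781
  l_6 = 0.03526
  l_7 = 0.01798
R₀ = Σ l_x b_x:
  age 1: 0.65000 × 1.3 = 0.8450
  age 2: 0.31200 × 2.1 = 0.6552
  age 3: 0.21528 × 3.8 = 0.8181
  age 4: 0.10764 × 1.1 = 0.1184
  age 5: 0.06781 × 4.2 = 0.2848
  age 6: 0.03526 × 4.4 = 0.1551
  age 7: 0.01798 × 5.7 = 0.1025
R₀ = 0.8450 + 0.6552 + 0.8181 + 0.1184 + 0.2848 + 0.1551 + 0.1025 = 2.9791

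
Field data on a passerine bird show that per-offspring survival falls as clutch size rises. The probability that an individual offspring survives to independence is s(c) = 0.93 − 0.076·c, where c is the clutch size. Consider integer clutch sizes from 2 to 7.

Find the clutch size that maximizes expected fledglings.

6

Expected fledglings = c × s(c):
  c=2: 2 × 0.778 = 1.556
  c=3: 3 × 0.702 = 2.106
  c=4: 4 × 0.626 = 2.504
  c=5: 5 × 0.550 = 2.750
  c=6: 6 × 0.474 = 2.844
  c=7: 7 × 0.398 = 2.786
Maximum at c = 6 (2.844 fledglings).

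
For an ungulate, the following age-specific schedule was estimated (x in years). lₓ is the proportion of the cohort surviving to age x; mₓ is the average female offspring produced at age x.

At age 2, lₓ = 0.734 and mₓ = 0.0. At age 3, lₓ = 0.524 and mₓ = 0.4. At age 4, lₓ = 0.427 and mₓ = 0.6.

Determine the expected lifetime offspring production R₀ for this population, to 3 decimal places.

R₀ = Σ lₓ mₓ:
  age 2: 0.734 × 0.0 = 0.0000
  age 3: 0.524 × 0.4 = 0.2096
  age 4: 0.427 × 0.6 = 0.2562
R₀ = 0.0000 + 0.2096 + 0.2562 = 0.4658

0.466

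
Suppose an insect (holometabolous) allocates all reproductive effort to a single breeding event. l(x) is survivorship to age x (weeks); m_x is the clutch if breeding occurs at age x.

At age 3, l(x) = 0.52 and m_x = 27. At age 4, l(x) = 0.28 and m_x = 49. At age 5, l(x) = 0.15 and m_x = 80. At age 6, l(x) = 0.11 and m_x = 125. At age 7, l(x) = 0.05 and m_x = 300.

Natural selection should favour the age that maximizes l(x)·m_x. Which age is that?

Expected offspring if breeding at age x = l(x) × m_x:
  age 3: 0.52 × 27 = 14.040
  age 4: 0.28 × 49 = 13.720
  age 5: 0.15 × 80 = 12.000
  age 6: 0.11 × 125 = 13.750
  age 7: 0.05 × 300 = 15.000
Maximum at age 7 (15.000).

7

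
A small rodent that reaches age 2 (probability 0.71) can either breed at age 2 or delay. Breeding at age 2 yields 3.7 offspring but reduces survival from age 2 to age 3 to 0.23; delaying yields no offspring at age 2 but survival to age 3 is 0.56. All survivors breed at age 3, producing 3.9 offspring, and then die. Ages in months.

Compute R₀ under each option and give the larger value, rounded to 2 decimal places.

3.26

breed at age 2: R₀ = 0.71 × (3.7 + 0.23 × 3.9) = 0.71 × 4.5970 = 3.2639
delay to age 3: R₀ = 0.71 × (0.56 × 3.9) = 0.71 × 2.1840 = 1.5506
Higher: breed at age 2 (3.2639).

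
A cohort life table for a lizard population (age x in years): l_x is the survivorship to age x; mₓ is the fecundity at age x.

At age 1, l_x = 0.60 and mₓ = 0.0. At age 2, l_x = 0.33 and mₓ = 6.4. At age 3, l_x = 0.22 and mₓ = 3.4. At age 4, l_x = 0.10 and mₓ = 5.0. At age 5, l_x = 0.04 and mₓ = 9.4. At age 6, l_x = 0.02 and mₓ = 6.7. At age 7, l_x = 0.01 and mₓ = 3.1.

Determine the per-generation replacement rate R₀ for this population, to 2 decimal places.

3.90

R₀ = Σ l_x mₓ:
  age 1: 0.60 × 0.0 = 0.0000
  age 2: 0.33 × 6.4 = 2.1120
  age 3: 0.22 × 3.4 = 0.7480
  age 4: 0.10 × 5.0 = 0.5000
  age 5: 0.04 × 9.4 = 0.3760
  age 6: 0.02 × 6.7 = 0.1340
  age 7: 0.01 × 3.1 = 0.0310
R₀ = 0.0000 + 2.1120 + 0.7480 + 0.5000 + 0.3760 + 0.1340 + 0.0310 = 3.9010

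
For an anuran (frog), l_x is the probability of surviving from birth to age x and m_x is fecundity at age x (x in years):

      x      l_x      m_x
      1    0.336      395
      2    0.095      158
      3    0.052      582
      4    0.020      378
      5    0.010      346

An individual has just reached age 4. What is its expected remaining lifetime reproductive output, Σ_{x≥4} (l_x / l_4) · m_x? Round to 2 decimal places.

l_4 = 0.020. Conditional survival from age 4 to x is l_x / l_4.
  x=4: (0.020/0.020) × 378 = 378.0000
  x=5: (0.010/0.020) × 346 = 173.0000
Sum = 378.0000 + 173.0000 = 551.0000

551.00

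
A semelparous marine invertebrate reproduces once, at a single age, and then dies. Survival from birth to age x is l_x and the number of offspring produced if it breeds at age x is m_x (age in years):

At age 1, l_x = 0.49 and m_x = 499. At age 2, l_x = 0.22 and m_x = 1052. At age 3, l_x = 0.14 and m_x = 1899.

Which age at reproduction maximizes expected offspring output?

Expected offspring if breeding at age x = l_x × m_x:
  age 1: 0.49 × 499 = 244.510
  age 2: 0.22 × 1052 = 231.440
  age 3: 0.14 × 1899 = 265.860
Maximum at age 3 (265.860).

3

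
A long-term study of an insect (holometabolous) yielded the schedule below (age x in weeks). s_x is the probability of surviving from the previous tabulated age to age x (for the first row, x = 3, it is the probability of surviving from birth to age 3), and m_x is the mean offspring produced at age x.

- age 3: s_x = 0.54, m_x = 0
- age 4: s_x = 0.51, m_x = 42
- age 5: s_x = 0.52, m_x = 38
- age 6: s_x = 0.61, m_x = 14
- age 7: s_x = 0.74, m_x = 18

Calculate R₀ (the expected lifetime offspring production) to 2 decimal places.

Survivorship from birth: l_x = s_3·s_4·…·s_x.
  l_3 = 0.54000
  l_4 = 0.27540
  l_5 = 0.14321
  l_6 = 0.08736
  l_7 = 0.06464
R₀ = Σ l_x m_x:
  age 3: 0.54000 × 0 = 0.0000
  age 4: 0.27540 × 42 = 11.5668
  age 5: 0.14321 × 38 = 5.4420
  age 6: 0.08736 × 14 = 1.2230
  age 7: 0.06464 × 18 = 1.1635
R₀ = 0.0000 + 11.5668 + 5.4420 + 1.2230 + 1.1635 = 19.3953

19.40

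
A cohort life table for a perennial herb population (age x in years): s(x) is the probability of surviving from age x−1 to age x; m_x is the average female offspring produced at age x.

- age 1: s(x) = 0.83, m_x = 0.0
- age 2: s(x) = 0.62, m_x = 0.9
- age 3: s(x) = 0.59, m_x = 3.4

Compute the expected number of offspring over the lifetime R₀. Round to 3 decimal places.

1.495

Survivorship from birth: l_x = s_1·s_2·…·s_x.
  l_1 = 0.83000
  l_2 = 0.51460
  l_3 = 0.30361
R₀ = Σ l_x m_x:
  age 1: 0.83000 × 0.0 = 0.0000
  age 2: 0.51460 × 0.9 = 0.4631
  age 3: 0.30361 × 3.4 = 1.0323
R₀ = 0.0000 + 0.4631 + 1.0323 = 1.4954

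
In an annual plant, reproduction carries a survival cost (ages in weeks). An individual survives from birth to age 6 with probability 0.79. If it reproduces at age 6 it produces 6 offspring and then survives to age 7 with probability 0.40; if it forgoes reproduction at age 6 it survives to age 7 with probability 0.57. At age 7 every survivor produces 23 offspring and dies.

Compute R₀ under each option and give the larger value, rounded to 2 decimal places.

breed at age 6: R₀ = 0.79 × (6 + 0.40 × 23) = 0.79 × 15.2000 = 12.0080
delay to age 7: R₀ = 0.79 × (0.57 × 23) = 0.79 × 13.1100 = 10.3569
Higher: breed at age 6 (12.0080).

12.01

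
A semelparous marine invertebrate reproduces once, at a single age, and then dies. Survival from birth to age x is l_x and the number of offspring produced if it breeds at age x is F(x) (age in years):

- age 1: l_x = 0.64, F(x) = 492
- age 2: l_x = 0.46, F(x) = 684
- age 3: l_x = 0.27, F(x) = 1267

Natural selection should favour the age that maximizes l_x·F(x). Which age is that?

Expected offspring if breeding at age x = l_x × F(x):
  age 1: 0.64 × 492 = 314.880
  age 2: 0.46 × 684 = 314.640
  age 3: 0.27 × 1267 = 342.090
Maximum at age 3 (342.090).

3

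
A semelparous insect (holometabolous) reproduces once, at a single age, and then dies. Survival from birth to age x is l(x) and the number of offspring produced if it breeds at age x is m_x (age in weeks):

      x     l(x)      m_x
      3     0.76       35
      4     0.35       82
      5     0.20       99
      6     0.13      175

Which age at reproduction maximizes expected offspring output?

4

Expected offspring if breeding at age x = l(x) × m_x:
  age 3: 0.76 × 35 = 26.600
  age 4: 0.35 × 82 = 28.700
  age 5: 0.20 × 99 = 19.800
  age 6: 0.13 × 175 = 22.750
Maximum at age 4 (28.700).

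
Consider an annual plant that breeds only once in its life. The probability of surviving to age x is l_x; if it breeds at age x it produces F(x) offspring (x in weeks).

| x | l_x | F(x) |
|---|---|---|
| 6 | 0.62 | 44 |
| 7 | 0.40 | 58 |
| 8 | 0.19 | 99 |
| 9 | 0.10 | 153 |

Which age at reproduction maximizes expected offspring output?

6

Expected offspring if breeding at age x = l_x × F(x):
  age 6: 0.62 × 44 = 27.280
  age 7: 0.40 × 58 = 23.200
  age 8: 0.19 × 99 = 18.810
  age 9: 0.10 × 153 = 15.300
Maximum at age 6 (27.280).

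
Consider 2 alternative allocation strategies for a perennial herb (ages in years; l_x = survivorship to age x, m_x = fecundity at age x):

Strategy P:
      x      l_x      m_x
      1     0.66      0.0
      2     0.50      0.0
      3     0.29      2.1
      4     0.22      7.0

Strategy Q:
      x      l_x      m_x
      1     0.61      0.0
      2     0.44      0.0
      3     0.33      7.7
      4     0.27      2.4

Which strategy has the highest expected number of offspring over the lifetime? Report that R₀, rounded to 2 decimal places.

3.19

Strategy P: R₀ = 0.66×0.0 + 0.50×0.0 + 0.29×2.1 + 0.22×7.0 = 2.1490
Strategy Q: R₀ = 0.61×0.0 + 0.44×0.0 + 0.33×7.7 + 0.27×2.4 = 3.1890
Highest R₀: strategy Q with 3.1890.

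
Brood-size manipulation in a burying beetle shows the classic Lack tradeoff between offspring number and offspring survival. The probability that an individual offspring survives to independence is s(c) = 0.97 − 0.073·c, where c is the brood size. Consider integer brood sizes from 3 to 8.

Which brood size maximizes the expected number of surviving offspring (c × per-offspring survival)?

Expected surviving offspring = c × s(c):
  c=3: 3 × 0.751 = 2.253
  c=4: 4 × 0.678 = 2.712
  c=5: 5 × 0.605 = 3.025
  c=6: 6 × 0.532 = 3.192
  c=7: 7 × 0.459 = 3.213
  c=8: 8 × 0.386 = 3.088
Maximum at c = 7 (3.213 surviving offspring).

7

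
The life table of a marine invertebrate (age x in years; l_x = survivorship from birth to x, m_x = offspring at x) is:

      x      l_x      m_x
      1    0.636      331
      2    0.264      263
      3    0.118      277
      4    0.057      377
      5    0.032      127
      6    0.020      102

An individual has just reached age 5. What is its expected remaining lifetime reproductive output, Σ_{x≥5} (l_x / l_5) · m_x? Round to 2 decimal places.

l_5 = 0.032. Conditional survival from age 5 to x is l_x / l_5.
  x=5: (0.032/0.032) × 127 = 127.0000
  x=6: (0.020/0.032) × 102 = 63.7500
Sum = 127.0000 + 63.7500 = 190.7500

190.75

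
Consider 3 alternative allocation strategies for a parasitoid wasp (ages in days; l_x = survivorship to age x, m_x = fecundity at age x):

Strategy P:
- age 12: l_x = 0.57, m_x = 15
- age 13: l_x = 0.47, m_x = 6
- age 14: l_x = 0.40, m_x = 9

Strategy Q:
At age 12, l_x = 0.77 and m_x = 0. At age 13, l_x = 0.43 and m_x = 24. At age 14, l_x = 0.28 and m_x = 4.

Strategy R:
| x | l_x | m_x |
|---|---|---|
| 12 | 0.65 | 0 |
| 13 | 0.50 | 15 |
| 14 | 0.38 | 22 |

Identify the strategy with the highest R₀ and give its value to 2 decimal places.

15.86

Strategy P: R₀ = 0.57×15 + 0.47×6 + 0.40×9 = 14.9700
Strategy Q: R₀ = 0.77×0 + 0.43×24 + 0.28×4 = 11.4400
Strategy R: R₀ = 0.65×0 + 0.50×15 + 0.38×22 = 15.8600
Highest R₀: strategy R with 15.8600.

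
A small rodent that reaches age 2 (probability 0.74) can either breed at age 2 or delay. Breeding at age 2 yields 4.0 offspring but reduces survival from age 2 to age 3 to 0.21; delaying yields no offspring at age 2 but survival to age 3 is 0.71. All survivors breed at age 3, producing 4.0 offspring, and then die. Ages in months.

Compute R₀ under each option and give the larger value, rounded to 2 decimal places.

3.58

breed at age 2: R₀ = 0.74 × (4.0 + 0.21 × 4.0) = 0.74 × 4.8400 = 3.5816
delay to age 3: R₀ = 0.74 × (0.71 × 4.0) = 0.74 × 2.8400 = 2.1016
Higher: breed at age 2 (3.5816).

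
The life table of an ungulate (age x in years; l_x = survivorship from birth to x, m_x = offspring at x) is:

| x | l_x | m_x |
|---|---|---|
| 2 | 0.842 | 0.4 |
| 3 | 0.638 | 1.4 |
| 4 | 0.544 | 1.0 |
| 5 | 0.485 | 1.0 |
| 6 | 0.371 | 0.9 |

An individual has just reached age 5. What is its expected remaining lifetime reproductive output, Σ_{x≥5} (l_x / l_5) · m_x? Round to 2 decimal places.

1.69

l_5 = 0.485. Conditional survival from age 5 to x is l_x / l_5.
  x=5: (0.485/0.485) × 1.0 = 1.0000
  x=6: (0.371/0.485) × 0.9 = 0.6885
Sum = 1.0000 + 0.6885 = 1.6885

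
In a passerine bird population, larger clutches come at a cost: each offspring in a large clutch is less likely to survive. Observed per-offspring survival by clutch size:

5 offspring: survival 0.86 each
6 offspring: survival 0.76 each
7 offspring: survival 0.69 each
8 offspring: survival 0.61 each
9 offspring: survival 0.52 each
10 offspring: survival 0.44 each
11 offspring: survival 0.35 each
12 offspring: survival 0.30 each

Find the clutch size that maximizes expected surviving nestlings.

Expected surviving nestlings = c × s(c):
  c=5: 5 × 0.86 = 4.300
  c=6: 6 × 0.76 = 4.560
  c=7: 7 × 0.69 = 4.830
  c=8: 8 × 0.61 = 4.880
  c=9: 9 × 0.52 = 4.680
  c=10: 10 × 0.44 = 4.400
  c=11: 11 × 0.35 = 3.850
  c=12: 12 × 0.30 = 3.600
Maximum at c = 8 (4.880 surviving nestlings).

8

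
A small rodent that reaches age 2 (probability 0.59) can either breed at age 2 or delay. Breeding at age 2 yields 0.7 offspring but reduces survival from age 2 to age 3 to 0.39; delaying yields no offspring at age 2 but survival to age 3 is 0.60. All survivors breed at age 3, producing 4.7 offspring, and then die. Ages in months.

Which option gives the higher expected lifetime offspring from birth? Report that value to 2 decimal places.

breed at age 2: R₀ = 0.59 × (0.7 + 0.39 × 4.7) = 0.59 × 2.5330 = 1.4945
delay to age 3: R₀ = 0.59 × (0.60 × 4.7) = 0.59 × 2.8200 = 1.6638
Higher: delay to age 3 (1.6638).

1.66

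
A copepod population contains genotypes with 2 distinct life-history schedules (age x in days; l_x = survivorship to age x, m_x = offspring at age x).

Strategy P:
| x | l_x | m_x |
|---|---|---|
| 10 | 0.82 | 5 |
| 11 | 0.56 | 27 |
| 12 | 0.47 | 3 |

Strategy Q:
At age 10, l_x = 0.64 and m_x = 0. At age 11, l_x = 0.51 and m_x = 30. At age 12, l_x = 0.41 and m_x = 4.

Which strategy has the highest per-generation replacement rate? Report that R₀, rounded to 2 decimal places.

Strategy P: R₀ = 0.82×5 + 0.56×27 + 0.47×3 = 20.6300
Strategy Q: R₀ = 0.64×0 + 0.51×30 + 0.41×4 = 16.9400
Highest R₀: strategy P with 20.6300.

20.63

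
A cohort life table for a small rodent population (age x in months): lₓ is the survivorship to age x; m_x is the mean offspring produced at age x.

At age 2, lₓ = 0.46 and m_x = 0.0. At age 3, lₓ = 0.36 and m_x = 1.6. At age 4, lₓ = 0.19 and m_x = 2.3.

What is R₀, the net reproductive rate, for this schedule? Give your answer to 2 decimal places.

1.01

R₀ = Σ lₓ m_x:
  age 2: 0.46 × 0.0 = 0.0000
  age 3: 0.36 × 1.6 = 0.5760
  age 4: 0.19 × 2.3 = 0.4370
R₀ = 0.0000 + 0.5760 + 0.4370 = 1.0130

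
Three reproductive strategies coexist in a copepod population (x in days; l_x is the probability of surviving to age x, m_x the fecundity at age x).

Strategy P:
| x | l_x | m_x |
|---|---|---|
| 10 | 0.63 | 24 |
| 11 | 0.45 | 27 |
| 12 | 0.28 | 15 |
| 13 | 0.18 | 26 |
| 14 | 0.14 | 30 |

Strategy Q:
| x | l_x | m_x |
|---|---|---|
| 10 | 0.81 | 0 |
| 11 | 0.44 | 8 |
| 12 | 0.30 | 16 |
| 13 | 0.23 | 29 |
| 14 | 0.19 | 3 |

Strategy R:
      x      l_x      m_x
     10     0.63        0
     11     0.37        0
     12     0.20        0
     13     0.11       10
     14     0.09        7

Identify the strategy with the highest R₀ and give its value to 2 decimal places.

Strategy P: R₀ = 0.63×24 + 0.45×27 + 0.28×15 + 0.18×26 + 0.14×30 = 40.3500
Strategy Q: R₀ = 0.81×0 + 0.44×8 + 0.30×16 + 0.23×29 + 0.19×3 = 15.5600
Strategy R: R₀ = 0.63×0 + 0.37×0 + 0.20×0 + 0.11×10 + 0.09×7 = 1.7300
Highest R₀: strategy P with 40.3500.

40.35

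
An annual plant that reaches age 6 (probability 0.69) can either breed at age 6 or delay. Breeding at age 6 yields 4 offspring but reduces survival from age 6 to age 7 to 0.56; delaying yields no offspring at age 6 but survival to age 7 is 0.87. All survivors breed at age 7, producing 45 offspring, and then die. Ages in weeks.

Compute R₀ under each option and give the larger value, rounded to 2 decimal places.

27.01

breed at age 6: R₀ = 0.69 × (4 + 0.56 × 45) = 0.69 × 29.2000 = 20.1480
delay to age 7: R₀ = 0.69 × (0.87 × 45) = 0.69 × 39.1500 = 27.0135
Higher: delay to age 7 (27.0135).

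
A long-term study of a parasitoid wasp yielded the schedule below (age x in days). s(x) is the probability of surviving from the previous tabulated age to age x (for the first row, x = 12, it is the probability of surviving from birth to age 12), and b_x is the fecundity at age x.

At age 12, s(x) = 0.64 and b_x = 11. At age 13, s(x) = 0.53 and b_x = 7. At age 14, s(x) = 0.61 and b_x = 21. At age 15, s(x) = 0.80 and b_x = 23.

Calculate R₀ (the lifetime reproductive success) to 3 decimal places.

Survivorship from birth: l_x = s_12·s_13·…·s_x.
  l_12 = 0.64000
  l_13 = 0.33920
  l_14 = 0.20691
  l_15 = 0.16553
R₀ = Σ l_x b_x:
  age 12: 0.64000 × 11 = 7.0400
  age 13: 0.33920 × 7 = 2.3744
  age 14: 0.20691 × 21 = 4.3451
  age 15: 0.16553 × 23 = 3.8072
R₀ = 7.0400 + 2.3744 + 4.3451 + 3.8072 = 17.5667

17.567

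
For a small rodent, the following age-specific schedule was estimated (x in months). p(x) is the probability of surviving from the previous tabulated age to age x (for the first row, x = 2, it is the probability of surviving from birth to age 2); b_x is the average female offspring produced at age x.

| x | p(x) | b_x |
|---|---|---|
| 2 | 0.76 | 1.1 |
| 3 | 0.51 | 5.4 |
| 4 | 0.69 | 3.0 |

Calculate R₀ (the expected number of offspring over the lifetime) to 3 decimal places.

3.731

Survivorship from birth: l_x = p_2·p_3·…·p_x.
  l_2 = 0.76000
  l_3 = 0.38760
  l_4 = 0.26744
R₀ = Σ l_x b_x:
  age 2: 0.76000 × 1.1 = 0.8360
  age 3: 0.38760 × 5.4 = 2.0930
  age 4: 0.26744 × 3.0 = 0.8023
R₀ = 0.8360 + 2.0930 + 0.8023 = 3.7314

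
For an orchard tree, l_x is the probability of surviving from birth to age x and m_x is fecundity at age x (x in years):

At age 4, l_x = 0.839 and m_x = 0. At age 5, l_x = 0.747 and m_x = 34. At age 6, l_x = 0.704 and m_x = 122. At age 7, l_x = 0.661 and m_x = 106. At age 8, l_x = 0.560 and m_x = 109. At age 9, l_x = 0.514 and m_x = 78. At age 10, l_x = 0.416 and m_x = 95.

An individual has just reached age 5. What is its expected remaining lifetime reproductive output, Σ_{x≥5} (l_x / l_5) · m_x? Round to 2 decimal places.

l_5 = 0.747. Conditional survival from age 5 to x is l_x / l_5.
  x=5: (0.747/0.747) × 34 = 34.0000
  x=6: (0.704/0.747) × 122 = 114.9772
  x=7: (0.661/0.747) × 106 = 93.7965
  x=8: (0.560/0.747) × 109 = 81.7135
  x=9: (0.514/0.747) × 78 = 53.6707
  x=10: (0.416/0.747) × 95 = 52.9050
Sum = 34.0000 + 114.9772 + 93.7965 + 81.7135 + 53.6707 + 52.9050 = 431.0629

431.06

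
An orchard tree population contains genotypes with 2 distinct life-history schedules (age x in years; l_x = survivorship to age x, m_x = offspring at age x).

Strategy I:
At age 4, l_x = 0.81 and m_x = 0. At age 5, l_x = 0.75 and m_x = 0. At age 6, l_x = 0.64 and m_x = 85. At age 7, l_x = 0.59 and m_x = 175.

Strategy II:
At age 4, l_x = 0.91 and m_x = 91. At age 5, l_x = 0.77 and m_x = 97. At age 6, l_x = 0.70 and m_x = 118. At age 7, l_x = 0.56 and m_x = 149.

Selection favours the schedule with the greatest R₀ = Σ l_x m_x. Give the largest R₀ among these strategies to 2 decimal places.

Strategy I: R₀ = 0.81×0 + 0.75×0 + 0.64×85 + 0.59×175 = 157.6500
Strategy II: R₀ = 0.91×91 + 0.77×97 + 0.70×118 + 0.56×149 = 323.5400
Highest R₀: strategy II with 323.5400.

323.54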